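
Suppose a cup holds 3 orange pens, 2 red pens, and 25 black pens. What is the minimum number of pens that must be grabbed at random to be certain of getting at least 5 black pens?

The worst case draws every non-black pen first: 3 + 2 = 5.
The next 5 draws are then forced to be black, giving 5 + 5 = 10.

10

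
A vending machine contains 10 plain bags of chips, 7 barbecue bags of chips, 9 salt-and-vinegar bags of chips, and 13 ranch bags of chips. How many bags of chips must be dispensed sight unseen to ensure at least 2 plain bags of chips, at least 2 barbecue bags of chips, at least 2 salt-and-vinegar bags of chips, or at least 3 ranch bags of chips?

Each of the 4 flavors has its own threshold; avoid all of them simultaneously.
The worst case stops just short of every target: 1 plain, 1 barbecue, 1 salt-and-vinegar, 2 ranch — 1 + 1 + 1 + 2 = 5 bags of chips.
One more bag of chips must push some flavor to its target, so 5 + 1 = 6.

6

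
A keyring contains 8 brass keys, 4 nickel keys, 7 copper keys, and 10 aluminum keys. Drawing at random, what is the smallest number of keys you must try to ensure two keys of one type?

5

The worst case takes 1 key of each type without reaching 2 of any: 4 × 1 = 4.
The next key must bring some type to 2, so 4 + 1 = 5.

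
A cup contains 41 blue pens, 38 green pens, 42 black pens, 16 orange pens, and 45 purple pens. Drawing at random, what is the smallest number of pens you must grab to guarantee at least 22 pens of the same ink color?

101

Treat the 5 ink colors as pigeonholes.
In the worst case we take at most 21 of each ink color, but all 16 orange (fewer than 21), giving 21 + 21 + 21 + 16 + 21 = 100.
One more pen then forces some ink color to 22, so 100 + 1 = 101.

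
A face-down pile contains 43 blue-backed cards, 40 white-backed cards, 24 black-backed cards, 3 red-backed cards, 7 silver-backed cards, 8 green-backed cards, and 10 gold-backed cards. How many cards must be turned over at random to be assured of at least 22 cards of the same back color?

Treat the 7 back colors as pigeonholes.
In the worst case we take at most 21 of each back color, but all 3 red-backed, all 7 silver-backed, all 8 green-backed, and all 10 gold-backed (fewer than 21), giving 21 + 21 + 21 + 3 + 7 + 8 + 10 = 91.
One more card then forces some back color to 22, so 91 + 1 = 92.

92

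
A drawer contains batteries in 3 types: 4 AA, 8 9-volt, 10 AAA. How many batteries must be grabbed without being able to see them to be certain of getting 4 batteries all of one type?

10

Treat the 3 types as pigeonholes.
The worst case takes 3 batteries of each type without reaching 4 of any: 3 × 3 = 9.
The next battery must bring some type to 4, so 9 + 1 = 10.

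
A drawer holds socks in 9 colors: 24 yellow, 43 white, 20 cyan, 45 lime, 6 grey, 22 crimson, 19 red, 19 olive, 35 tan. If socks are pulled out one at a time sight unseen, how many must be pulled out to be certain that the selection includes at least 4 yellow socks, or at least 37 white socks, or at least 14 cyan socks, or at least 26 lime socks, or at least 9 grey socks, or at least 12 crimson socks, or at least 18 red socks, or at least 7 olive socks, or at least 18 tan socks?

The worst case stops just short of every target: 3 yellow, 36 white, 13 cyan, 25 lime, all 6 grey, 11 crimson, 17 red, 6 olive, 17 tan — 3 + 36 + 13 + 25 + 6 + 11 + 17 + 6 + 17 = 134 socks.
One more sock must push some color to its target, so 134 + 1 = 135.

135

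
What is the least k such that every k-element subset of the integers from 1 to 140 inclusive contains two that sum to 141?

71

Partition {1, …, 140} into 70 pairs: {1,140}, {2,139}, …, {70,71}.
Choosing 70 integers — say the integers 1 through 70 — takes one from each pair and avoids the property.
Choosing 71 forces two into the same pair by pigeonhole, and those sum to 141. So 71.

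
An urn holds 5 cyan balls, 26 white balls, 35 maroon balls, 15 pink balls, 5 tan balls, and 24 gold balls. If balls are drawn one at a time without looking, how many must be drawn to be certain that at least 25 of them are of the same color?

98

Treat the 6 colors as pigeonholes.
In the worst case we take at most 24 of each color, but all 5 cyan, all 15 pink, and all 5 tan (fewer than 24), giving 5 + 24 + 24 + 15 + 5 + 24 = 97.
One more ball then forces some color to 25, so 97 + 1 = 98.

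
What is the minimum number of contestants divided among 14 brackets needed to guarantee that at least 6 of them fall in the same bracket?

There are 14 brackets acting as pigeonholes.
With 14 × 5 = 70 contestants we could place exactly 5 in each, with no class reaching 6.
One more forces some class to hold 6, so 70 + 1 = 71.

71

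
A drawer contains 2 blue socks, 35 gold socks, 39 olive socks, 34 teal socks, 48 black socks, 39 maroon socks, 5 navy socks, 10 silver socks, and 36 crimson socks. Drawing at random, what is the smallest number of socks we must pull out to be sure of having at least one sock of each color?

The hardest color to obtain is blue: we could draw every other sock first — 248 − 2 = 246 socks — without a single blue one.
The next draw must be blue, so 246 + 1 = 247.

247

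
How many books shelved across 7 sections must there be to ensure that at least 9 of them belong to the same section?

57

There are 7 sections acting as pigeonholes.
With 7 × 8 = 56 books we could place exactly 8 in each, with no class reaching 9.
One more forces some class to hold 9, so 56 + 1 = 57.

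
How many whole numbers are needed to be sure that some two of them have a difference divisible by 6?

Two integers differ by a multiple of 6 exactly when they share a remainder mod 6.
There are 6 residue classes mod 6, so 6 integers can all lie in distinct classes.
One more integer must repeat a residue, giving a difference divisible by 6. So n = 6 + 1 = 7.

7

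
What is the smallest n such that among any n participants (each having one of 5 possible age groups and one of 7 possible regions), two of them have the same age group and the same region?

There are 5 × 7 = 35 (age group, region) combinations acting as pigeonholes.
With 35 participants we could place one in each, avoiding any repeat.
One more forces some (age group, region) pair to hold 2, so 35 + 1 = 36.

36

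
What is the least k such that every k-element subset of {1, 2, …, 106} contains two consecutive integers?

Partition {1, …, 106} into 53 pairs: {1,2}, {3,4}, …, {105,106}.
Choosing 53 integers — say the 53 even numbers 2, 4, …, 106 — takes one from each pair and avoids the property.
Choosing 54 forces two into the same pair by pigeonhole, and those are consecutive. So 54.

54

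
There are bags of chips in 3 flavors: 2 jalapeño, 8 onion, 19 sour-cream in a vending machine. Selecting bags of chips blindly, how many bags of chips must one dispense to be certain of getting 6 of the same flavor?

13

Treat the 3 flavors as pigeonholes.
In the worst case we take at most 5 of each flavor, but all 2 jalapeño (fewer than 5), giving 2 + 5 + 5 = 12.
One more bag of chips then forces some flavor to 6, so 12 + 1 = 13.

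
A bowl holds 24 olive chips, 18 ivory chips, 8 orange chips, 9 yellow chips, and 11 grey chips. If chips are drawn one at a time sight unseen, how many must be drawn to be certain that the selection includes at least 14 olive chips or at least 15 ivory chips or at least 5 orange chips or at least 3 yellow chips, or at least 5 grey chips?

The worst case stops just short of every target: 13 olive, 14 ivory, 4 orange, 2 yellow, 4 grey — 13 + 14 + 4 + 2 + 4 = 37 chips.
One more chip must push some color to its target, so 37 + 1 = 38.

38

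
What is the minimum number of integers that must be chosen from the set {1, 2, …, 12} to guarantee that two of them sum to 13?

7

Partition {1, …, 12} into 6 pairs: {1,12}, {2,11}, …, {6,7}.
Choosing 6 integers — say the integers 1 through 6 — takes one from each pair and avoids the property.
Choosing 7 forces two into the same pair by pigeonhole, and those sum to 13. So 7.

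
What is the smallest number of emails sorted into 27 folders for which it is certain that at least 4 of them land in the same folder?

82

There are 27 folders acting as pigeonholes.
With 27 × 3 = 81 emails we could place exactly 3 in each, with no class reaching 4.
One more forces some class to hold 4, so 81 + 1 = 82.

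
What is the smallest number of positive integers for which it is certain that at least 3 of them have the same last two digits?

There are 100 possible two-digit endings acting as pigeonholes.
With 100 × 2 = 200 positive integers we could place exactly 2 in each, with no class reaching 3.
One more forces some class to hold 3, so 200 + 1 = 201.

201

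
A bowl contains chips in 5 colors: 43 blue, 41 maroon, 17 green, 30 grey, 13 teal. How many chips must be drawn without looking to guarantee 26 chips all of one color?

106

Treat the 5 colors as pigeonholes.
In the worst case we take at most 25 of each color, but all 17 green and all 13 teal (fewer than 25), giving 25 + 25 + 17 + 25 + 13 = 105.
One more chip then forces some color to 26, so 105 + 1 = 106.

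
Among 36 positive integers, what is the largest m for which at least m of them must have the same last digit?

4

The 36 positive integers fall into 10 possible last digits.
If each of the 10 possible last digits held at most 3, the total would be at most 10 × 3 = 30 < 36, a contradiction.
So at least one holds ⌈36/10⌉ = 4.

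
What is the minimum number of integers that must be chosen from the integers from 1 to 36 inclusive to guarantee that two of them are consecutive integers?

19

Partition {1, …, 36} into 18 pairs: {1,2}, {3,4}, …, {35,36}.
Choosing 18 integers — say the 18 even numbers 2, 4, …, 36 — takes one from each pair and avoids the property.
Choosing 19 forces two into the same pair by pigeonhole, and those are consecutive. So 19.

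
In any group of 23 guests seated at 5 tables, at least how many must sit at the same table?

5

The 23 guests fall into 5 tables.
If each of the 5 tables held at most 4, the total would be at most 5 × 4 = 20 < 23, a contradiction.
So at least one holds ⌈23/5⌉ = 5.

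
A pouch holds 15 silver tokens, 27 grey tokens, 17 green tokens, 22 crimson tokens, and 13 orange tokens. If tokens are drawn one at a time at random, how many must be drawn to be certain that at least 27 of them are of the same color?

Treat the 5 colors as pigeonholes.
In the worst case we take at most 26 of each color, but all 15 silver, all 17 green, all 22 crimson, and all 13 orange (fewer than 26), giving 15 + 26 + 17 + 22 + 13 = 93.
One more token then forces some color to 27, so 93 + 1 = 94.

94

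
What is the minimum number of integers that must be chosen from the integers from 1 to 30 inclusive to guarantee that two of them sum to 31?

Partition {1, …, 30} into 15 pairs: {1,30}, {2,29}, …, {15,16}.
Choosing 15 integers — say the integers 1 through 15 — takes one from each pair and avoids the property.
Choosing 16 forces two into the same pair by pigeonhole, and those sum to 31. So 16.

16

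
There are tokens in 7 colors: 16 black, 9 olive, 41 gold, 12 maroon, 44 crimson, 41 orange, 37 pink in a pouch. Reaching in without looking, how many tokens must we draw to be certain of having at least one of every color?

The hardest color to obtain is olive: we could draw every other token first — 200 − 9 = 191 tokens — without a single olive one.
The next draw must be olive, so 191 + 1 = 192.

192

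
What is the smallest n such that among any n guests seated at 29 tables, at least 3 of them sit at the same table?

59

There are 29 tables acting as pigeonholes.
With 29 × 2 = 58 guests we could place exactly 2 in each, with no class reaching 3.
One more forces some class to hold 3, so 58 + 1 = 59.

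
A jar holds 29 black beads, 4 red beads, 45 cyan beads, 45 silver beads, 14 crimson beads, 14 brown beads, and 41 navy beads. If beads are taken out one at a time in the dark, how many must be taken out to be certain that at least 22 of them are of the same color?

In the worst case we take at most 21 of each color, but all 4 red, all 14 crimson, and all 14 brown (fewer than 21), giving 21 + 4 + 21 + 21 + 14 + 14 + 21 = 116.
One more bead then forces some color to 22, so 116 + 1 = 117.

117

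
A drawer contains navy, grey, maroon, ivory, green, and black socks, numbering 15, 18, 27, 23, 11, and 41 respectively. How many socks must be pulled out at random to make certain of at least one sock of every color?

125

The hardest color to obtain is green: we could draw every other sock first — 135 − 11 = 124 socks — without a single green one.
The next draw must be green, so 124 + 1 = 125.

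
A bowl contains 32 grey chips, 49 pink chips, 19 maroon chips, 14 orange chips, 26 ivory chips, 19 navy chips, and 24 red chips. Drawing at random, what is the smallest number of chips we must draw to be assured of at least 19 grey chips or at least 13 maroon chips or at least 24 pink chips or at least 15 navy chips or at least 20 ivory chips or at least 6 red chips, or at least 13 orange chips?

104

The worst case stops just short of every target: 18 grey, 23 pink, 12 maroon, 12 orange, 19 ivory, 14 navy, 5 red — 18 + 23 + 12 + 12 + 19 + 14 + 5 = 103 chips.
One more chip must push some color to its target, so 103 + 1 = 104.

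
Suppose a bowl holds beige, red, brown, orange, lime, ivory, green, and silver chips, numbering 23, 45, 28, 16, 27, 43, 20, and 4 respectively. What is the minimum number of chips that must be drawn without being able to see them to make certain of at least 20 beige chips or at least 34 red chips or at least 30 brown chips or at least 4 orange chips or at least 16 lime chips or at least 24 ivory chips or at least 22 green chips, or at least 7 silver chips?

146

The worst case stops just short of every target: 19 beige, 33 red, all 28 brown, 3 orange, 15 lime, 23 ivory, all 20 green, all 4 silver — 19 + 33 + 28 + 3 + 15 + 23 + 20 + 4 = 145 chips.
One more chip must push some color to its target, so 145 + 1 = 146.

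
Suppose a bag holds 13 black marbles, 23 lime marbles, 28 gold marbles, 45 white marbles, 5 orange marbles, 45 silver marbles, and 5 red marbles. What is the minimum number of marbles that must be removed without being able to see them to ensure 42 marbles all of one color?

In the worst case we take at most 41 of each color, but all 13 black, all 23 lime, all 28 gold, all 5 orange, and all 5 red (fewer than 41), giving 13 + 23 + 28 + 41 + 5 + 41 + 5 = 156.
One more marble then forces some color to 42, so 156 + 1 = 157.

157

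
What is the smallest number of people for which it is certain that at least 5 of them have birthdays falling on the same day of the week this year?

29

There are 7 days of the week acting as pigeonholes.
With 7 × 4 = 28 people we could place exactly 4 in each, with no class reaching 5.
One more forces some class to hold 5, so 28 + 1 = 29.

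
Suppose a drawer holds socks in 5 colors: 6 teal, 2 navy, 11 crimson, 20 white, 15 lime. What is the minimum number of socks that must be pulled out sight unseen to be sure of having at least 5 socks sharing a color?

19

In the worst case we take at most 4 of each color, but all 2 navy (fewer than 4), giving 4 + 2 + 4 + 4 + 4 = 18.
One more sock then forces some color to 5, so 18 + 1 = 19.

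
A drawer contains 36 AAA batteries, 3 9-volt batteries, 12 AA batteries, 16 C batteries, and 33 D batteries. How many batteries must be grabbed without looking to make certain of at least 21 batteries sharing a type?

Treat the 5 types as pigeonholes.
In the worst case we take at most 20 of each type, but all 3 9-volt, all 12 AA, and all 16 C (fewer than 20), giving 20 + 3 + 12 + 16 + 20 = 71.
One more battery then forces some type to 21, so 71 + 1 = 72.

72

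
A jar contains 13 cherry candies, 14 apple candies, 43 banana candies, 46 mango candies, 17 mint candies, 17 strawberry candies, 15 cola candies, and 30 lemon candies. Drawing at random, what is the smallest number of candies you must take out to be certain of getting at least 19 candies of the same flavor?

Treat the 8 flavors as pigeonholes.
In the worst case we take at most 18 of each flavor, but all 13 cherry, all 14 apple, all 17 mint, all 17 strawberry, and all 15 cola (fewer than 18), giving 13 + 14 + 18 + 18 + 17 + 17 + 15 + 18 = 130.
One more candy then forces some flavor to 19, so 130 + 1 = 131.

131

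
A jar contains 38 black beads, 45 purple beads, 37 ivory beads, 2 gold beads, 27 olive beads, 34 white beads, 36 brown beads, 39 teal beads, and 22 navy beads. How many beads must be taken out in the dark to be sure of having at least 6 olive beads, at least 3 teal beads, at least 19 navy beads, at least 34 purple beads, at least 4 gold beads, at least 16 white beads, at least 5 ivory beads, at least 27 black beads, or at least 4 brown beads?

109

The worst case stops just short of every target: 26 black, 33 purple, 4 ivory, all 2 gold, 5 olive, 15 white, 3 brown, 2 teal, 18 navy — 26 + 33 + 4 + 2 + 5 + 15 + 3 + 2 + 18 = 108 beads.
One more bead must push some color to its target, so 108 + 1 = 109.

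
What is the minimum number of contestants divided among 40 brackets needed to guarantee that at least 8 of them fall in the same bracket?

281

There are 40 brackets acting as pigeonholes.
With 40 × 7 = 280 contestants we could place exactly 7 in each, with no class reaching 8.
One more forces some class to hold 8, so 280 + 1 = 281.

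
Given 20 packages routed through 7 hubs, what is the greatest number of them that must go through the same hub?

3

The 20 packages fall into 7 hubs.
If each of the 7 hubs held at most 2, the total would be at most 7 × 2 = 14 < 20, a contradiction.
So at least one holds ⌈20/7⌉ = 3.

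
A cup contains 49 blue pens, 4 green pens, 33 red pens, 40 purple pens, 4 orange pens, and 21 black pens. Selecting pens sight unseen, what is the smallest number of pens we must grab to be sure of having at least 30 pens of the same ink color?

Treat the 6 ink colors as pigeonholes.
In the worst case we take at most 29 of each ink color, but all 4 green, all 4 orange, and all 21 black (fewer than 29), giving 29 + 4 + 29 + 29 + 4 + 21 = 116.
One more pen then forces some ink color to 30, so 116 + 1 = 117.

117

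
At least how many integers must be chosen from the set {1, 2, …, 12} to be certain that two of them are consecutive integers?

7

Partition {1, …, 12} into 6 pairs: {1,2}, {3,4}, …, {11,12}.
Choosing 6 integers — say the 6 even numbers 2, 4, …, 12 — takes one from each pair and avoids the property.
Choosing 7 forces two into the same pair by pigeonhole, and those are consecutive. So 7.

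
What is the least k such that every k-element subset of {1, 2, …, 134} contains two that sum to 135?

Partition {1, …, 134} into 67 pairs: {1,134}, {2,133}, …, {67,68}.
Choosing 67 integers — say the integers 1 through 67 — takes one from each pair and avoids the property.
Choosing 68 forces two into the same pair by pigeonhole, and those sum to 135. So 68.

68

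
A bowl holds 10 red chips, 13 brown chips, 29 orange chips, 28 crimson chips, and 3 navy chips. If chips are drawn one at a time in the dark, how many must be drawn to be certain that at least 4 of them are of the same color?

16

The worst case takes 3 chips of each color without reaching 4 of any: 5 × 3 = 15.
The next chip must bring some color to 4, so 15 + 1 = 16.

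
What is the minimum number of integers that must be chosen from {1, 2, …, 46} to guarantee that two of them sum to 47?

24

Partition {1, …, 46} into 23 pairs: {1,46}, {2,45}, …, {23,24}.
Choosing 23 integers — say the integers 1 through 23 — takes one from each pair and avoids the property.
Choosing 24 forces two into the same pair by pigeonhole, and those sum to 47. So 24.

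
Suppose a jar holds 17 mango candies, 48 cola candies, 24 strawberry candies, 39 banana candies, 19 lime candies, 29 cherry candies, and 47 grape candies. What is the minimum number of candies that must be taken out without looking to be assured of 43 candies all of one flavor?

Treat the 7 flavors as pigeonholes.
In the worst case we take at most 42 of each flavor, but all 17 mango, all 24 strawberry, all 39 banana, all 19 lime, and all 29 cherry (fewer than 42), giving 17 + 42 + 24 + 39 + 19 + 29 + 42 = 212.
One more candy then forces some flavor to 43, so 212 + 1 = 213.

213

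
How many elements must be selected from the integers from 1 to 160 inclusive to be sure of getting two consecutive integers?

81

Partition {1, …, 160} into 80 pairs: {1,2}, {3,4}, …, {159,160}.
Choosing 80 integers — say the 80 even numbers 2, 4, …, 160 — takes one from each pair and avoids the property.
Choosing 81 forces two into the same pair by pigeonhole, and those are consecutive. So 81.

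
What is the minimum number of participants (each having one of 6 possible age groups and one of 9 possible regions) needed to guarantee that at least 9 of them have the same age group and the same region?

433

There are 6 × 9 = 54 (age group, region) combinations acting as pigeonholes.
With 54 × 8 = 432 participants we could place exactly 8 in each, with no (age group, region) pair reaching 9.
One more forces some (age group, region) pair to hold 9, so 432 + 1 = 433.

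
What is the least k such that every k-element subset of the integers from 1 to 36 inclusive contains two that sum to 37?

Partition {1, …, 36} into 18 pairs: {1,36}, {2,35}, …, {18,19}.
Choosing 18 integers — say the integers 1 through 18 — takes one from each pair and avoids the property.
Choosing 19 forces two into the same pair by pigeonhole, and those sum to 37. So 19.

19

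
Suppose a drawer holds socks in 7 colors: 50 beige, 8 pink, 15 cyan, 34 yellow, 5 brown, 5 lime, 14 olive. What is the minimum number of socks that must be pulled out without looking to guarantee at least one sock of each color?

127

The hardest color to obtain is brown: we could draw every other sock first — 131 − 5 = 126 socks — without a single brown one.
The next draw must be brown, so 126 + 1 = 127.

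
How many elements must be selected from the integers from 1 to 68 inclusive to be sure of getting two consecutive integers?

35

Partition {1, …, 68} into 34 pairs: {1,2}, {3,4}, …, {67,68}.
Choosing 34 integers — say the 34 even numbers 2, 4, …, 68 — takes one from each pair and avoids the property.
Choosing 35 forces two into the same pair by pigeonhole, and those are consecutive. So 35.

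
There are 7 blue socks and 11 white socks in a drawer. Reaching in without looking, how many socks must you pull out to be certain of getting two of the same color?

The worst case takes 1 sock of each color without reaching 2 of any: 2 × 1 = 2.
The next sock must bring some color to 2, so 2 + 1 = 3.

3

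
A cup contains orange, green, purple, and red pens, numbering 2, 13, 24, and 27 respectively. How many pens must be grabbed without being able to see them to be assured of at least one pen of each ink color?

The hardest ink color to obtain is orange: we could draw every other pen first — 66 − 2 = 64 pens — without a single orange one.
The next draw must be orange, so 64 + 1 = 65.

65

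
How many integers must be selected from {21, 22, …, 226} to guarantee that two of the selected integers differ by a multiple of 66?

67

Group the integers by remainder mod 66; there are 66 residue classes, each nonempty in this range.
Choosing one from each class (66 integers) avoids any shared remainder.
One more choice must repeat a class, so two differ by a multiple of 66. Hence 66 + 1 = 67.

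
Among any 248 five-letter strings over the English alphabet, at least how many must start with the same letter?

10

The 248 five-letter strings over the English alphabet fall into 26 possible first letters.
If each of the 26 possible first letters held at most 9, the total would be at most 26 × 9 = 234 < 248, a contradiction.
So at least one holds ⌈248/26⌉ = 10.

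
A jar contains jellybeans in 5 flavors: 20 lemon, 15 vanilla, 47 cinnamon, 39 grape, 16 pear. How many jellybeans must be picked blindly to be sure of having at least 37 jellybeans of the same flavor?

124

In the worst case we take at most 36 of each flavor, but all 20 lemon, all 15 vanilla, and all 16 pear (fewer than 36), giving 20 + 15 + 36 + 36 + 16 = 123.
One more jellybean then forces some flavor to 37, so 123 + 1 = 124.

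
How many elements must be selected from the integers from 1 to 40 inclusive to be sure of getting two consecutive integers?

Partition {1, …, 40} into 20 pairs: {1,2}, {3,4}, …, {39,40}.
Choosing 20 integers — say the 20 even numbers 2, 4, …, 40 — takes one from each pair and avoids the property.
Choosing 21 forces two into the same pair by pigeonhole, and those are consecutive. So 21.

21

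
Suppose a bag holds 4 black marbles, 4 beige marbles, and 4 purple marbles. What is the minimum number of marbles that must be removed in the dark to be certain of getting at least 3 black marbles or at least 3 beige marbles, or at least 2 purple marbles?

6

The worst case stops just short of every target: 2 black, 2 beige, 1 purple — 2 + 2 + 1 = 5 marbles.
One more marble must push some color to its target, so 5 + 1 = 6.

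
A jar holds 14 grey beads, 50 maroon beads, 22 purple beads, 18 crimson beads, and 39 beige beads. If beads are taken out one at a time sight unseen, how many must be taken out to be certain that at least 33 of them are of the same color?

119

Treat the 5 colors as pigeonholes.
In the worst case we take at most 32 of each color, but all 14 grey, all 22 purple, and all 18 crimson (fewer than 32), giving 14 + 32 + 22 + 18 + 32 = 118.
One more bead then forces some color to 33, so 118 + 1 = 119.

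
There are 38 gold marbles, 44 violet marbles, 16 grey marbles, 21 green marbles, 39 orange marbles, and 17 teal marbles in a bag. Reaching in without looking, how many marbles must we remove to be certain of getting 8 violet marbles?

To avoid violet marbles as long as possible, exhaust the other 5 colors first.
The worst case draws every non-violet marble first: 38 + 16 + 21 + 39 + 17 = 131.
The next 8 draws are then forced to be violet, giving 131 + 8 = 139.

139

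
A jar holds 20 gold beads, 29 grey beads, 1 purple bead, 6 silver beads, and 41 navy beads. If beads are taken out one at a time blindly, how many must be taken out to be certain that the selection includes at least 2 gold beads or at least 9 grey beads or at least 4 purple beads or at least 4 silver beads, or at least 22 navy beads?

The worst case stops just short of every target: 1 gold, 8 grey, all 1 purple, 3 silver, 21 navy — 1 + 8 + 1 + 3 + 21 = 34 beads.
One more bead must push some color to its target, so 34 + 1 = 35.

35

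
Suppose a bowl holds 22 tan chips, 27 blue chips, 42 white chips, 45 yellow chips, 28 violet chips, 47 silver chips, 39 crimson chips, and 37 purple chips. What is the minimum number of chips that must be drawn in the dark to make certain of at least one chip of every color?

The hardest color to obtain is tan: we could draw every other chip first — 287 − 22 = 265 chips — without a single tan one.
The next draw must be tan, so 265 + 1 = 266.

266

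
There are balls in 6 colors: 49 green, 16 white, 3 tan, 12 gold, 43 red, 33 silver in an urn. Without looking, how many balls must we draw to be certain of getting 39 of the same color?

Treat the 6 colors as pigeonholes.
In the worst case we take at most 38 of each color, but all 16 white, all 3 tan, all 12 gold, and all 33 silver (fewer than 38), giving 38 + 16 + 3 + 12 + 38 + 33 = 140.
One more ball then forces some color to 39, so 140 + 1 = 141.

141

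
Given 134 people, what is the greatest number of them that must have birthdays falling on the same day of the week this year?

20

There are 7 days of the week, which serve as the pigeonholes.
If each of the 7 days of the week held at most 19, the total would be at most 7 × 19 = 133 < 134, a contradiction.
So at least one holds ⌈134/7⌉ = 20.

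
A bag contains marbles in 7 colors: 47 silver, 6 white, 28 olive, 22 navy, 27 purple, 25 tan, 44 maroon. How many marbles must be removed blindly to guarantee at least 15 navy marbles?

192

To avoid navy marbles as long as possible, exhaust the other 6 colors first.
The worst case draws every non-navy marble first: 47 + 6 + 28 + 27 + 25 + 44 = 177.
The next 15 draws are then forced to be navy, giving 177 + 15 = 192.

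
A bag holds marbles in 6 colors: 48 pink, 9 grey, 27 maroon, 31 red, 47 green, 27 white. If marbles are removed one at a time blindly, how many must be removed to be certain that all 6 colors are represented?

The hardest color to obtain is grey: we could draw every other marble first — 189 − 9 = 180 marbles — without a single grey one.
The next draw must be grey, so 180 + 1 = 181.

181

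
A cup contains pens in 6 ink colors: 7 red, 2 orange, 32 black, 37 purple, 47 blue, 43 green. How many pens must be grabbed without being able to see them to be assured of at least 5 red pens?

166

To avoid red pens as long as possible, exhaust the other 5 ink colors first.
The worst case draws every non-red pen first: 2 + 32 + 37 + 47 + 43 = 161.
The next 5 draws are then forced to be red, giving 161 + 5 = 166.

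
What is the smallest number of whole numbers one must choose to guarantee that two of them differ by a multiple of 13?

Use the pigeonhole principle on residue classes: two integers differ by a multiple of 13 exactly when they share a remainder mod 13.
There are 13 residue classes mod 13, so 13 integers can all lie in distinct classes.
One more integer must repeat a residue, giving a difference divisible by 13. So n = 13 + 1 = 14.

14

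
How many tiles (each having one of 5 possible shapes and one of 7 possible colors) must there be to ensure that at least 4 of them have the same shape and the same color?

106

There are 5 × 7 = 35 (shape, color) combinations acting as pigeonholes.
With 35 × 3 = 105 tiles we could place exactly 3 in each, with no (shape, color) pair reaching 4.
One more forces some (shape, color) pair to hold 4, so 105 + 1 = 106.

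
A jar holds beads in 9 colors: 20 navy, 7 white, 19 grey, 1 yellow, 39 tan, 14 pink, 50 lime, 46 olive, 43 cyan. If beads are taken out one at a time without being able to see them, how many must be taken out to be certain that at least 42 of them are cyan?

To avoid cyan beads as long as possible, exhaust the other 8 colors first.
The worst case draws every non-cyan bead first: 20 + 7 + 19 + 1 + 39 + 14 + 50 + 46 = 196.
The next 42 draws are then forced to be cyan, giving 196 + 42 = 238.

238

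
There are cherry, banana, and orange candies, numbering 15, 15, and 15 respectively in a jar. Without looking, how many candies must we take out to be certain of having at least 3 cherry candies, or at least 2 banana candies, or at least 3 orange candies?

The worst case stops just short of every target: 2 cherry, 1 banana, 2 orange — 2 + 1 + 2 = 5 candies.
One more candy must push some flavor to its target, so 5 + 1 = 6.

6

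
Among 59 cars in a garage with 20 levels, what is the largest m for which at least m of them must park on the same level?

3

The 59 cars fall into 20 levels.
If each of the 20 levels held at most 2, the total would be at most 20 × 2 = 40 < 59, a contradiction.
So at least one holds ⌈59/20⌉ = 3.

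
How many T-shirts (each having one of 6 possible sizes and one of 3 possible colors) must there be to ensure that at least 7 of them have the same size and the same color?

109

There are 6 × 3 = 18 (size, color) combinations acting as pigeonholes.
With 18 × 6 = 108 T-shirts we could place exactly 6 in each, with no (size, color) pair reaching 7.
One more forces some (size, color) pair to hold 7, so 108 + 1 = 109.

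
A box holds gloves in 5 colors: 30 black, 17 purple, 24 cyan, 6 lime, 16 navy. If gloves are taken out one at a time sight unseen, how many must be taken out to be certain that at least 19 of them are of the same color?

76

In the worst case we take at most 18 of each color, but all 17 purple, all 6 lime, and all 16 navy (fewer than 18), giving 18 + 17 + 18 + 6 + 16 = 75.
One more glove then forces some color to 19, so 75 + 1 = 76.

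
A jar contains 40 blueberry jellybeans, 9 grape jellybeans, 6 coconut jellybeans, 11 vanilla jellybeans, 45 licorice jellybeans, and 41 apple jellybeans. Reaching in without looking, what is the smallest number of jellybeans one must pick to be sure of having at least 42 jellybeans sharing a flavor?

In the worst case we take at most 41 of each flavor, but all 40 blueberry, all 9 grape, all 6 coconut, and all 11 vanilla (fewer than 41), giving 40 + 9 + 6 + 11 + 41 + 41 = 148.
One more jellybean then forces some flavor to 42, so 148 + 1 = 149.

149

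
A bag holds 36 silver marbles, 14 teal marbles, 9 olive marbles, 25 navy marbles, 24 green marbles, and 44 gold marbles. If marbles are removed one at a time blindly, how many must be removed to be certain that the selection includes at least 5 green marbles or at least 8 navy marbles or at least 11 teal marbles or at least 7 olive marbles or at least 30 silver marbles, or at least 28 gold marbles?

The worst case stops just short of every target: 29 silver, 10 teal, 6 olive, 7 navy, 4 green, 27 gold — 29 + 10 + 6 + 7 + 4 + 27 = 83 marbles.
One more marble must push some color to its target, so 83 + 1 = 84.

84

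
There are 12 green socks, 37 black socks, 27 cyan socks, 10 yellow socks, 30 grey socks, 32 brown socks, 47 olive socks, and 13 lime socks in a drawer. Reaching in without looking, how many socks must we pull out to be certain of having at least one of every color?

199

The hardest color to obtain is yellow: we could draw every other sock first — 208 − 10 = 198 socks — without a single yellow one.
The next draw must be yellow, so 198 + 1 = 199.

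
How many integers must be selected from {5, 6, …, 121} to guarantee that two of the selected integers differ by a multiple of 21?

Group the integers by remainder mod 21; there are 21 residue classes, each nonempty in this range.
Choosing one from each class (21 integers) avoids any shared remainder.
One more choice must repeat a class, so two differ by a multiple of 21. Hence 21 + 1 = 22.

22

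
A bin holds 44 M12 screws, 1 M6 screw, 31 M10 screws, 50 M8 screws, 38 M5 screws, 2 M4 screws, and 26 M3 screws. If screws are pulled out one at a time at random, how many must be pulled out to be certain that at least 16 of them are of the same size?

79

In the worst case we take at most 15 of each size, but all 1 M6 and all 2 M4 (fewer than 15), giving 15 + 1 + 15 + 15 + 15 + 2 + 15 = 78.
One more screw then forces some size to 16, so 78 + 1 = 79.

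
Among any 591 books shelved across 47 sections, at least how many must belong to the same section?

If each of the 47 sections held at most 12, the total would be at most 47 × 12 = 564 < 591, a contradiction.
So at least one holds ⌈591/47⌉ = 13.

13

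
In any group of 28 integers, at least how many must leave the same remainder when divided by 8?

The 28 integers fall into 8 residue classes modulo 8.
If each of the 8 residue classes modulo 8 held at most 3, the total would be at most 8 × 3 = 24 < 28, a contradiction.
So at least one holds ⌈28/8⌉ = 4.

4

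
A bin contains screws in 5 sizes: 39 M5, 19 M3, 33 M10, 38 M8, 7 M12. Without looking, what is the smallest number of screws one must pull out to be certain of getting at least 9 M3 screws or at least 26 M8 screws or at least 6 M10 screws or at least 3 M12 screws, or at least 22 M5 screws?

62

Each of the 5 sizes has its own threshold; avoid all of them simultaneously.
The worst case stops just short of every target: 21 M5, 8 M3, 5 M10, 25 M8, 2 M12 — 21 + 8 + 5 + 25 + 2 = 61 screws.
One more screw must push some size to its target, so 61 + 1 = 62.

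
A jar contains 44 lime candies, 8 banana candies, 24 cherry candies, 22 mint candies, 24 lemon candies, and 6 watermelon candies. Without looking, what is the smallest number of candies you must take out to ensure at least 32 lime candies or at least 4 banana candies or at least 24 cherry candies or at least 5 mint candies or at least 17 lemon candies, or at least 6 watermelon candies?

Each of the 6 flavors has its own threshold; avoid all of them simultaneously.
The worst case stops just short of every target: 31 lime, 3 banana, 23 cherry, 4 mint, 16 lemon, 5 watermelon — 31 + 3 + 23 + 4 + 16 + 5 = 82 candies.
One more candy must push some flavor to its target, so 82 + 1 = 83.

83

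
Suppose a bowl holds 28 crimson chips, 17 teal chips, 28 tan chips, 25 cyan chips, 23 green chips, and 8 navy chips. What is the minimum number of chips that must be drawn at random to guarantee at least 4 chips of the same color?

19

Treat the 6 colors as pigeonholes.
The worst case takes 3 chips of each color without reaching 4 of any: 6 × 3 = 18.
The next chip must bring some color to 4, so 18 + 1 = 19.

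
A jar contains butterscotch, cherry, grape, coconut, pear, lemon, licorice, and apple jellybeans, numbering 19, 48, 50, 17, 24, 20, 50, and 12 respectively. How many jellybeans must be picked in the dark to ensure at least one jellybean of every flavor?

229

The hardest flavor to obtain is apple: we could draw every other jellybean first — 240 − 12 = 228 jellybeans — without a single apple one.
The next draw must be apple, so 228 + 1 = 229.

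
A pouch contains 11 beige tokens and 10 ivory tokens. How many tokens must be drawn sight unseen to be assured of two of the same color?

Treat the 2 colors as pigeonholes.
The worst case takes 1 token of each color without reaching 2 of any: 2 × 1 = 2.
The next token must bring some color to 2, so 2 + 1 = 3.

3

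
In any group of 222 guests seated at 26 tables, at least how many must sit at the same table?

9

If each of the 26 tables held at most 8, the total would be at most 26 × 8 = 208 < 222, a contradiction.
So at least one holds ⌈222/26⌉ = 9.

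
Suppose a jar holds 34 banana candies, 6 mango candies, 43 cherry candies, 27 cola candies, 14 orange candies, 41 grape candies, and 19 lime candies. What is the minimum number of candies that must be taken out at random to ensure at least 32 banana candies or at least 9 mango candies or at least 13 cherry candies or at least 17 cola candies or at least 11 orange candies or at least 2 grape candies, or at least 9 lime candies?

85

Each of the 7 flavors has its own threshold; avoid all of them simultaneously.
The worst case stops just short of every target: 31 banana, all 6 mango, 12 cherry, 16 cola, 10 orange, 1 grape, 8 lime — 31 + 6 + 12 + 16 + 10 + 1 + 8 = 84 candies.
One more candy must push some flavor to its target, so 84 + 1 = 85.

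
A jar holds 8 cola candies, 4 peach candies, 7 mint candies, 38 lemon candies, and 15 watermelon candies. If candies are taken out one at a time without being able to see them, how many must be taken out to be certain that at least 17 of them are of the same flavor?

51

In the worst case we take at most 16 of each flavor, but all 8 cola, all 4 peach, all 7 mint, and all 15 watermelon (fewer than 16), giving 8 + 4 + 7 + 16 + 15 = 50.
One more candy then forces some flavor to 17, so 50 + 1 = 51.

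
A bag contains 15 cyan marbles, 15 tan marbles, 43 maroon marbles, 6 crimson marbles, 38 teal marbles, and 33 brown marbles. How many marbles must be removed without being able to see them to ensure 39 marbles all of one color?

146

In the worst case we take at most 38 of each color, but all 15 cyan, all 15 tan, all 6 crimson, and all 33 brown (fewer than 38), giving 15 + 15 + 38 + 6 + 38 + 33 = 145.
One more marble then forces some color to 39, so 145 + 1 = 146.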